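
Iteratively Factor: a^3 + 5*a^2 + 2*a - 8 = (a + 2)*(a^2 + 3*a - 4) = (a - 1)*(a + 2)*(a + 4)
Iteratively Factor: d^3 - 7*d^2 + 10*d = (d - 5)*(d^2 - 2*d) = (d - 5)*(d - 2)*(d)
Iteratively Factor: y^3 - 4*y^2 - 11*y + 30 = (y - 5)*(y^2 + y - 6) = (y - 5)*(y + 3)*(y - 2)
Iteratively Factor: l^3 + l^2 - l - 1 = (l + 1)*(l^2 - 1) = (l - 1)*(l + 1)*(l + 1)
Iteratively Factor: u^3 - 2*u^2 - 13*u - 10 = (u - 5)*(u^2 + 3*u + 2) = (u - 5)*(u + 2)*(u + 1)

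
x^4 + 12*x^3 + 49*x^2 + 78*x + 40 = (x + 1)*(x + 2)*(x + 4)*(x + 5)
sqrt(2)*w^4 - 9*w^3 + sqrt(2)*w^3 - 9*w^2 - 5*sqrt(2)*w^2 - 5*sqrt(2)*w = w*(w + 1)*(w - 5*sqrt(2))*(sqrt(2)*w + 1)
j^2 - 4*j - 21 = (j - 7)*(j + 3)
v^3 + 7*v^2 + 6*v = v*(v + 1)*(v + 6)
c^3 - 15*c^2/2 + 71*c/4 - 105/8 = (c - 7/2)*(c - 5/2)*(c - 3/2)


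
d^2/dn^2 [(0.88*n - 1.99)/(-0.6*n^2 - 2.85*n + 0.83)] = (-(0.88*n - 1.99)*(1.2*n + 2.85)*(2.4*n + 5.7) + (3.168*n + 2.628)*(0.6*n^2 + 2.85*n - 0.83))/(0.6*n^2 + 2.85*n - 0.83)^3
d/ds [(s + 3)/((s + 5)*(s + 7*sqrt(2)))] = (-(s + 3)*(s + 5) - (s + 3)*(s + 7*sqrt(2)) + (s + 5)*(s + 7*sqrt(2)))/((s + 5)^2*(s + 7*sqrt(2))^2)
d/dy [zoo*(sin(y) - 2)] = zoo*cos(y)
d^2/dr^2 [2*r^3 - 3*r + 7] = 12*r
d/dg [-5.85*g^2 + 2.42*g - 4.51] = 2.42 - 11.7*g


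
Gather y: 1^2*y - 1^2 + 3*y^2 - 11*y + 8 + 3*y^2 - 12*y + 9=6*y^2 - 22*y + 16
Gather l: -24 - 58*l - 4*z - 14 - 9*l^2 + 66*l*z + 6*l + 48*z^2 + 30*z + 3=-9*l^2 + l*(66*z - 52) + 48*z^2 + 26*z - 35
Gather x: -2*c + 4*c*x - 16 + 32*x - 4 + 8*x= -2*c + x*(4*c + 40) - 20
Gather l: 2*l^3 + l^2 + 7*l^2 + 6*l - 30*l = 2*l^3 + 8*l^2 - 24*l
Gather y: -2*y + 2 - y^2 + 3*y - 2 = -y^2 + y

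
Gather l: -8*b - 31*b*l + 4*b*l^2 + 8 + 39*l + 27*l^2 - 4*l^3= -8*b - 4*l^3 + l^2*(4*b + 27) + l*(39 - 31*b) + 8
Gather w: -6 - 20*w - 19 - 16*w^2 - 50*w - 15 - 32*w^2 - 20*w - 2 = -48*w^2 - 90*w - 42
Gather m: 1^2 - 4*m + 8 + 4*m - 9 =0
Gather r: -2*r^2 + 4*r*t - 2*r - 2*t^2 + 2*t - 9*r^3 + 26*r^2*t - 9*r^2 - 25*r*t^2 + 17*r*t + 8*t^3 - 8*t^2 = -9*r^3 + r^2*(26*t - 11) + r*(-25*t^2 + 21*t - 2) + 8*t^3 - 10*t^2 + 2*t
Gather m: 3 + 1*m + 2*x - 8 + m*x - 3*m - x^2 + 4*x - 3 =m*(x - 2) - x^2 + 6*x - 8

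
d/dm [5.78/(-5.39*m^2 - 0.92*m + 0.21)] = (62.3084*m + 5.3176)/(5.39*m^2 + 0.92*m - 0.21)^2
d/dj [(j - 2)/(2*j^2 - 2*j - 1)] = (-2*j^2 + 8*j - 5)/(4*j^4 - 8*j^3 + 4*j + 1)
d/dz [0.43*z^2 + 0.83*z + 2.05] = 0.86*z + 0.83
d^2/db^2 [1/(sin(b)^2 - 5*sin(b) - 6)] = (-4*sin(b)^3 + 19*sin(b)^2 - 62*sin(b) + 62)/((sin(b) - 6)^3*(sin(b) + 1)^2)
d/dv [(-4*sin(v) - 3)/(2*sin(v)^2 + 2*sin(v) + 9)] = 2*(4*sin(v)^2 + 6*sin(v) - 15)*cos(v)/(2*sin(v) - cos(2*v) + 10)^2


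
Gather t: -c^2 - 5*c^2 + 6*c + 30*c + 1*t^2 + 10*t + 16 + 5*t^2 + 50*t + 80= -6*c^2 + 36*c + 6*t^2 + 60*t + 96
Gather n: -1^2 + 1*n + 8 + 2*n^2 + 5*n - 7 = 2*n^2 + 6*n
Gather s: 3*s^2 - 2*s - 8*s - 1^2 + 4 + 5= 3*s^2 - 10*s + 8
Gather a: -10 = -10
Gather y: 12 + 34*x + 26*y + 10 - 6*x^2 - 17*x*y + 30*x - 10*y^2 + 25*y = -6*x^2 + 64*x - 10*y^2 + y*(51 - 17*x) + 22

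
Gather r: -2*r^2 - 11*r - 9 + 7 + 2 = -2*r^2 - 11*r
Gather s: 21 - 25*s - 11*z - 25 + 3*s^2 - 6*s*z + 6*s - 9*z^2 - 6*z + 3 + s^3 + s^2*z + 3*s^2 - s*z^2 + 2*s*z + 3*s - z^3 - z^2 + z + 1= s^3 + s^2*(z + 6) + s*(-z^2 - 4*z - 16) - z^3 - 10*z^2 - 16*z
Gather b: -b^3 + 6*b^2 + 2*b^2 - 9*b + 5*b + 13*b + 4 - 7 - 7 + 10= -b^3 + 8*b^2 + 9*b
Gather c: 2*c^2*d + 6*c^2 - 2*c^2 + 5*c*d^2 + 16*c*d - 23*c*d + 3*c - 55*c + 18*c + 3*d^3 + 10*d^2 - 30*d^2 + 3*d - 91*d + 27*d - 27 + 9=c^2*(2*d + 4) + c*(5*d^2 - 7*d - 34) + 3*d^3 - 20*d^2 - 61*d - 18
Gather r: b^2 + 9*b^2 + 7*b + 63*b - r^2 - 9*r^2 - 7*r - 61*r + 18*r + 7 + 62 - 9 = 10*b^2 + 70*b - 10*r^2 - 50*r + 60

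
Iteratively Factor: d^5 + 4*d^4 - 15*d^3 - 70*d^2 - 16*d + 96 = (d + 4)*(d^4 - 15*d^2 - 10*d + 24) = (d + 3)*(d + 4)*(d^3 - 3*d^2 - 6*d + 8) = (d - 4)*(d + 3)*(d + 4)*(d^2 + d - 2) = (d - 4)*(d + 2)*(d + 3)*(d + 4)*(d - 1)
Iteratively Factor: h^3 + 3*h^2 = (h)*(h^2 + 3*h) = h^2*(h + 3)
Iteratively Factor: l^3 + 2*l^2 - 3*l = (l + 3)*(l^2 - l) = l*(l + 3)*(l - 1)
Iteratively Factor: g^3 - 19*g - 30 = (g + 2)*(g^2 - 2*g - 15) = (g - 5)*(g + 2)*(g + 3)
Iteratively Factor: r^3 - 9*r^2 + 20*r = (r)*(r^2 - 9*r + 20) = r*(r - 5)*(r - 4)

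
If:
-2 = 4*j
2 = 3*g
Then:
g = 2/3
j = -1/2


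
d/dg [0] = 0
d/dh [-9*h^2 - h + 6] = -18*h - 1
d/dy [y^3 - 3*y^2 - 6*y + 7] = 3*y^2 - 6*y - 6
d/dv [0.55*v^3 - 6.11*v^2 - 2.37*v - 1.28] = 1.65*v^2 - 12.22*v - 2.37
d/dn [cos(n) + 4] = -sin(n)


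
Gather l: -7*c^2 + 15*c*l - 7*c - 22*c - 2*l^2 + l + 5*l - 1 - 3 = -7*c^2 - 29*c - 2*l^2 + l*(15*c + 6) - 4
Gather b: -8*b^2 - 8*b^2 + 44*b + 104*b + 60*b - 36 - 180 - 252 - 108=-16*b^2 + 208*b - 576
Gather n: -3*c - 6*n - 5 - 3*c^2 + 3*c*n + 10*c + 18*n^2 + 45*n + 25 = -3*c^2 + 7*c + 18*n^2 + n*(3*c + 39) + 20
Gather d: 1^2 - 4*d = 1 - 4*d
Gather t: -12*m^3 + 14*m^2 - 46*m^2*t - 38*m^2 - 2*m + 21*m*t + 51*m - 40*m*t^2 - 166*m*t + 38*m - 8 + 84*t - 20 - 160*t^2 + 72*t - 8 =-12*m^3 - 24*m^2 + 87*m + t^2*(-40*m - 160) + t*(-46*m^2 - 145*m + 156) - 36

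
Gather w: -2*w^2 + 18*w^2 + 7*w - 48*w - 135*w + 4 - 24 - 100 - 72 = 16*w^2 - 176*w - 192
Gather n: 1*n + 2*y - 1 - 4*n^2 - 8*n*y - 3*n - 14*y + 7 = -4*n^2 + n*(-8*y - 2) - 12*y + 6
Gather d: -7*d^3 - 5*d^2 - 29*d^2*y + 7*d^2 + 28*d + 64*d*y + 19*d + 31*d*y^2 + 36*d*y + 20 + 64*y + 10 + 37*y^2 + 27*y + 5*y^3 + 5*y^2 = -7*d^3 + d^2*(2 - 29*y) + d*(31*y^2 + 100*y + 47) + 5*y^3 + 42*y^2 + 91*y + 30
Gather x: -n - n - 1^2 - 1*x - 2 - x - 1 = -2*n - 2*x - 4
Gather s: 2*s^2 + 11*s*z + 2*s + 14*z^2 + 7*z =2*s^2 + s*(11*z + 2) + 14*z^2 + 7*z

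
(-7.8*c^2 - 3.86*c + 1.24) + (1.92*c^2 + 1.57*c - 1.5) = -5.88*c^2 - 2.29*c - 0.26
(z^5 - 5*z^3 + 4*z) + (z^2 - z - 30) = z^5 - 5*z^3 + z^2 + 3*z - 30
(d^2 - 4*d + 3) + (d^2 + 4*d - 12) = 2*d^2 - 9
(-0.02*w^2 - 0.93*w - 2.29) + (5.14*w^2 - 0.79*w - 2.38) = 5.12*w^2 - 1.72*w - 4.67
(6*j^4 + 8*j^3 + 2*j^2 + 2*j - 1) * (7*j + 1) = 42*j^5 + 62*j^4 + 22*j^3 + 16*j^2 - 5*j - 1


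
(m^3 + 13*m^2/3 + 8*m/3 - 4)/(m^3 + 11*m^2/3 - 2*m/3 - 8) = (3*m - 2)/(3*m - 4)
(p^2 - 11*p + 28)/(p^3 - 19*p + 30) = (p^2 - 11*p + 28)/(p^3 - 19*p + 30)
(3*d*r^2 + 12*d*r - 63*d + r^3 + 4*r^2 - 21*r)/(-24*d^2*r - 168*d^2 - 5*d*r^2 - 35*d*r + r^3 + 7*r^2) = (r - 3)/(-8*d + r)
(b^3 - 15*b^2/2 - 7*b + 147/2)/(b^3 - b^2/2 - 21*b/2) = (b - 7)/b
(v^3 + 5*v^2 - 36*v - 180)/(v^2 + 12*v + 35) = (v^2 - 36)/(v + 7)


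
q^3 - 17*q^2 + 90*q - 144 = (q - 8)*(q - 6)*(q - 3)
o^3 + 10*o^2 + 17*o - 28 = (o - 1)*(o + 4)*(o + 7)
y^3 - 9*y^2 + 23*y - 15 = (y - 5)*(y - 3)*(y - 1)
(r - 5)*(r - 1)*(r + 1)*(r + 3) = r^4 - 2*r^3 - 16*r^2 + 2*r + 15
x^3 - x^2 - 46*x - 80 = (x - 8)*(x + 2)*(x + 5)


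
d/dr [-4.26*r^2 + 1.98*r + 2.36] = 1.98 - 8.52*r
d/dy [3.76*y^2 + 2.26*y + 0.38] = 7.52*y + 2.26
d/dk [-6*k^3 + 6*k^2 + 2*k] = -18*k^2 + 12*k + 2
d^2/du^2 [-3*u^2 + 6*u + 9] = -6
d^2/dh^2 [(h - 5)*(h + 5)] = 2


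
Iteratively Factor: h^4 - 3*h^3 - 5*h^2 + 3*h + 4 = (h + 1)*(h^3 - 4*h^2 - h + 4) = (h - 4)*(h + 1)*(h^2 - 1) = (h - 4)*(h + 1)^2*(h - 1)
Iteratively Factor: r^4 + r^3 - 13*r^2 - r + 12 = (r - 3)*(r^3 + 4*r^2 - r - 4) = (r - 3)*(r + 1)*(r^2 + 3*r - 4) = (r - 3)*(r + 1)*(r + 4)*(r - 1)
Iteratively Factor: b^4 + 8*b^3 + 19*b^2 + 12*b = (b + 3)*(b^3 + 5*b^2 + 4*b) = (b + 3)*(b + 4)*(b^2 + b) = b*(b + 3)*(b + 4)*(b + 1)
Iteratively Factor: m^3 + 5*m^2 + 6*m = (m + 3)*(m^2 + 2*m) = (m + 2)*(m + 3)*(m)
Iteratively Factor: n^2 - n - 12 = (n + 3)*(n - 4)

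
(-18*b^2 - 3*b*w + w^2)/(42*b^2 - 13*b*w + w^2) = (3*b + w)/(-7*b + w)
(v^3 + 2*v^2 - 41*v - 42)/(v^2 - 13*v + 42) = (v^2 + 8*v + 7)/(v - 7)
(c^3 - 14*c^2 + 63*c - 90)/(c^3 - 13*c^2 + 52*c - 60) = (c - 3)/(c - 2)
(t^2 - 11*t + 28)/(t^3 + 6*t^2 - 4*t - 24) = (t^2 - 11*t + 28)/(t^3 + 6*t^2 - 4*t - 24)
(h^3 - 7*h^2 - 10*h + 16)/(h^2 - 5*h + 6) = (h^3 - 7*h^2 - 10*h + 16)/(h^2 - 5*h + 6)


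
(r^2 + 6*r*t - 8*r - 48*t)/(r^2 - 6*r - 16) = (r + 6*t)/(r + 2)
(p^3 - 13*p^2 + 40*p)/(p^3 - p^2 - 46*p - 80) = p*(p - 5)/(p^2 + 7*p + 10)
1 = 1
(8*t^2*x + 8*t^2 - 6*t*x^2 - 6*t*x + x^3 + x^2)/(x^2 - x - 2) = (8*t^2 - 6*t*x + x^2)/(x - 2)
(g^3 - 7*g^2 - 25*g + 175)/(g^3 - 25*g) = (g - 7)/g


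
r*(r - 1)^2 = r^3 - 2*r^2 + r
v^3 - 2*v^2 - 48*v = v*(v - 8)*(v + 6)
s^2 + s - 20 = (s - 4)*(s + 5)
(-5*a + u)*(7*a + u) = -35*a^2 + 2*a*u + u^2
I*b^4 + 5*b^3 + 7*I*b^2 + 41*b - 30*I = (b - 5*I)*(b - 2*I)*(b + 3*I)*(I*b + 1)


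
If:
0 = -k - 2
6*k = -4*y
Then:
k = -2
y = 3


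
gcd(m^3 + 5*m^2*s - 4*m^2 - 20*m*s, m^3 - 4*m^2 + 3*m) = m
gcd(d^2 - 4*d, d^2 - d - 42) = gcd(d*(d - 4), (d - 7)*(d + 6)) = 1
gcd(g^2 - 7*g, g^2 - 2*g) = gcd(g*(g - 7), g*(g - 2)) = g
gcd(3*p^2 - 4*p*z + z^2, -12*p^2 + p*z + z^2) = -3*p + z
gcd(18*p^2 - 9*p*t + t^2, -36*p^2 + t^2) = 6*p - t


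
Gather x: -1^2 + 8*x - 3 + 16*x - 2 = 24*x - 6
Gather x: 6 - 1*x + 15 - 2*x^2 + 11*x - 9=-2*x^2 + 10*x + 12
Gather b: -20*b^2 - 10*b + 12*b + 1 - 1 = -20*b^2 + 2*b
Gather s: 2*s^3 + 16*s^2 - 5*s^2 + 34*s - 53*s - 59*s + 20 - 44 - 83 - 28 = 2*s^3 + 11*s^2 - 78*s - 135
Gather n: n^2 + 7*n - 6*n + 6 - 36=n^2 + n - 30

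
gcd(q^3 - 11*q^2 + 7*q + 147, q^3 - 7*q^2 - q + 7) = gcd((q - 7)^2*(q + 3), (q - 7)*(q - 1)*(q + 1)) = q - 7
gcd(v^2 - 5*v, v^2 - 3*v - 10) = v - 5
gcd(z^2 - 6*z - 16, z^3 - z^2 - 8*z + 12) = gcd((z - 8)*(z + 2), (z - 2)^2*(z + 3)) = 1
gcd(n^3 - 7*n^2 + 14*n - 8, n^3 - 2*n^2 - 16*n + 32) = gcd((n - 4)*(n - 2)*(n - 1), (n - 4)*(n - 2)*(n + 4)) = n^2 - 6*n + 8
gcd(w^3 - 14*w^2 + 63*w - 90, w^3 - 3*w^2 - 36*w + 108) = w^2 - 9*w + 18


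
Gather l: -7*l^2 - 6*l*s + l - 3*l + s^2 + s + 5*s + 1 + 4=-7*l^2 + l*(-6*s - 2) + s^2 + 6*s + 5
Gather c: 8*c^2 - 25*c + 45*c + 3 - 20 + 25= 8*c^2 + 20*c + 8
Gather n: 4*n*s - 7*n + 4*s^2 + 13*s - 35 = n*(4*s - 7) + 4*s^2 + 13*s - 35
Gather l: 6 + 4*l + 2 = 4*l + 8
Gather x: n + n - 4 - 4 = 2*n - 8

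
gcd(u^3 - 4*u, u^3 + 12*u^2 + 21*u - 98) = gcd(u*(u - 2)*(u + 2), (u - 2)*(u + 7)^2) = u - 2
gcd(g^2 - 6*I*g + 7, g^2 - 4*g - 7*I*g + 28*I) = g - 7*I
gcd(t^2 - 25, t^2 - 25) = t^2 - 25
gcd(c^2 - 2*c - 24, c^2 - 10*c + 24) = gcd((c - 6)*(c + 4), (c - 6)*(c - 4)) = c - 6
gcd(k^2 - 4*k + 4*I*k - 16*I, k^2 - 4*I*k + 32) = k + 4*I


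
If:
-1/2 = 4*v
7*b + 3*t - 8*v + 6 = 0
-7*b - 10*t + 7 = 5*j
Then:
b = -3*t/7 - 1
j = 14/5 - 7*t/5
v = -1/8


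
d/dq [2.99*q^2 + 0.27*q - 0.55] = 5.98*q + 0.27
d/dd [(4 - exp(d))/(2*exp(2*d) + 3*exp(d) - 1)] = ((exp(d) - 4)*(4*exp(d) + 3) - 2*exp(2*d) - 3*exp(d) + 1)*exp(d)/(2*exp(2*d) + 3*exp(d) - 1)^2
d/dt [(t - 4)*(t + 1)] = 2*t - 3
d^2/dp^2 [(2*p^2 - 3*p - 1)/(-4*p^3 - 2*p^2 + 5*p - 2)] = 2*(-32*p^6 + 144*p^5 + 48*p^4 + 228*p^3 - 168*p^2 - 90*p + 43)/(64*p^9 + 96*p^8 - 192*p^7 - 136*p^6 + 336*p^5 - 66*p^4 - 197*p^3 + 174*p^2 - 60*p + 8)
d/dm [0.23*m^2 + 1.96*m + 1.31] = 0.46*m + 1.96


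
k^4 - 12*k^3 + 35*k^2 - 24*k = k*(k - 8)*(k - 3)*(k - 1)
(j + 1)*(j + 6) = j^2 + 7*j + 6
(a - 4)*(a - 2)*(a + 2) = a^3 - 4*a^2 - 4*a + 16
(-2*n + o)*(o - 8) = -2*n*o + 16*n + o^2 - 8*o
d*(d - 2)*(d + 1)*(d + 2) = d^4 + d^3 - 4*d^2 - 4*d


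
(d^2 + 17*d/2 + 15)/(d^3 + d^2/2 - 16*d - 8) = (2*d^2 + 17*d + 30)/(2*d^3 + d^2 - 32*d - 16)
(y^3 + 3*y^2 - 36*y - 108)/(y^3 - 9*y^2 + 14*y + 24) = (y^2 + 9*y + 18)/(y^2 - 3*y - 4)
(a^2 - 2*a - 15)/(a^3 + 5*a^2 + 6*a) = (a - 5)/(a*(a + 2))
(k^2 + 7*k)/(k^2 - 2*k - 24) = k*(k + 7)/(k^2 - 2*k - 24)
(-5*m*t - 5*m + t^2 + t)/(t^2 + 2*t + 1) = (-5*m + t)/(t + 1)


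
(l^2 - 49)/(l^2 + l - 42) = (l - 7)/(l - 6)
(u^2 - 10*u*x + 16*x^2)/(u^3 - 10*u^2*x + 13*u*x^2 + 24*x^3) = (-u + 2*x)/(-u^2 + 2*u*x + 3*x^2)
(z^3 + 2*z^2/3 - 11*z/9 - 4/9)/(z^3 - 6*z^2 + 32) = (9*z^3 + 6*z^2 - 11*z - 4)/(9*(z^3 - 6*z^2 + 32))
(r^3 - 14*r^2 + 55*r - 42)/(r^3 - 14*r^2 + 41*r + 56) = (r^2 - 7*r + 6)/(r^2 - 7*r - 8)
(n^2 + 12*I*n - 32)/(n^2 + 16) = (n + 8*I)/(n - 4*I)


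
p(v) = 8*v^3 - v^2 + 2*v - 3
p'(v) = 24*v^2 - 2*v + 2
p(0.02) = -2.96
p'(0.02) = 1.97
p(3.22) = 260.16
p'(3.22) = 244.40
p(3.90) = 464.14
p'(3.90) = 359.24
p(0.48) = -1.39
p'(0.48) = 6.57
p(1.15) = 10.14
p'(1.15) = 31.44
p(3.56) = 352.39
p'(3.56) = 299.05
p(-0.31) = -3.95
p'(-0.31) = 4.93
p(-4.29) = -661.61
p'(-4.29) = 452.28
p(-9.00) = -5934.00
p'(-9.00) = 1964.00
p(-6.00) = -1779.00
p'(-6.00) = 878.00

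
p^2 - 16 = (p - 4)*(p + 4)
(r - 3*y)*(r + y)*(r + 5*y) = r^3 + 3*r^2*y - 13*r*y^2 - 15*y^3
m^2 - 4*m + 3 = (m - 3)*(m - 1)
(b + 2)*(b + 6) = b^2 + 8*b + 12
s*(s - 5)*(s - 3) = s^3 - 8*s^2 + 15*s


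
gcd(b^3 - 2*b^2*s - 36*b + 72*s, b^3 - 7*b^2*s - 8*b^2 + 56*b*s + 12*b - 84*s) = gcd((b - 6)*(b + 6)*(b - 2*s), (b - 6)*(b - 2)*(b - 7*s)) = b - 6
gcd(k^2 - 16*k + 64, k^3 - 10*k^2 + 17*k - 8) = k - 8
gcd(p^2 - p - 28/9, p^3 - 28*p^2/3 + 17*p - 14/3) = 1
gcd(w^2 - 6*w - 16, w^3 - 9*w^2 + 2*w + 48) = w^2 - 6*w - 16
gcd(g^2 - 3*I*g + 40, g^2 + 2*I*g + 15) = g + 5*I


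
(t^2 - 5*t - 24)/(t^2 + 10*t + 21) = (t - 8)/(t + 7)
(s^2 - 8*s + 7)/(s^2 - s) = (s - 7)/s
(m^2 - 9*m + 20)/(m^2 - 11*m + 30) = (m - 4)/(m - 6)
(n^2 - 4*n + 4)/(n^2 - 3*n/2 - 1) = 2*(n - 2)/(2*n + 1)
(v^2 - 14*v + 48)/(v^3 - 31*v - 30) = (v - 8)/(v^2 + 6*v + 5)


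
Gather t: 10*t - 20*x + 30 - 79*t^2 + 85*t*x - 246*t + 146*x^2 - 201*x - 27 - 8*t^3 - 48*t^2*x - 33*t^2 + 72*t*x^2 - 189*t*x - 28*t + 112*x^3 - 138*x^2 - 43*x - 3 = -8*t^3 + t^2*(-48*x - 112) + t*(72*x^2 - 104*x - 264) + 112*x^3 + 8*x^2 - 264*x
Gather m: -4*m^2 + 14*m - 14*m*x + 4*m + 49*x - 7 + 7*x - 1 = -4*m^2 + m*(18 - 14*x) + 56*x - 8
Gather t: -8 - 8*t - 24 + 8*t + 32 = 0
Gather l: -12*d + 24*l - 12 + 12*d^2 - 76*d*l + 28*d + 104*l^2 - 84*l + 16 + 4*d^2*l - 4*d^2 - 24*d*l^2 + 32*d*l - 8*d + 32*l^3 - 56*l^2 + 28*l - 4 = 8*d^2 + 8*d + 32*l^3 + l^2*(48 - 24*d) + l*(4*d^2 - 44*d - 32)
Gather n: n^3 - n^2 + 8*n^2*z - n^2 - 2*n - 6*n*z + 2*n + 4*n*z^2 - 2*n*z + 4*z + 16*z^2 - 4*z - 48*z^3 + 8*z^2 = n^3 + n^2*(8*z - 2) + n*(4*z^2 - 8*z) - 48*z^3 + 24*z^2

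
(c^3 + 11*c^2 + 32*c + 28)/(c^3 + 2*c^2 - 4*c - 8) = (c + 7)/(c - 2)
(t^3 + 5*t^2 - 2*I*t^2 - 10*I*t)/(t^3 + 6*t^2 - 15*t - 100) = t*(t - 2*I)/(t^2 + t - 20)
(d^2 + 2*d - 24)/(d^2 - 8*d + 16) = (d + 6)/(d - 4)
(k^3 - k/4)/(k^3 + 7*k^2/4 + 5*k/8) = 2*(2*k - 1)/(4*k + 5)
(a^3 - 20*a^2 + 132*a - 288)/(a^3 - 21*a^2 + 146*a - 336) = (a - 6)/(a - 7)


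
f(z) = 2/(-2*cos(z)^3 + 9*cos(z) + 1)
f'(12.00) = -0.09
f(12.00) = 0.27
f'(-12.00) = 0.09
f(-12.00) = 0.27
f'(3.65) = -0.14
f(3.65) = -0.36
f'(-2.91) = -0.04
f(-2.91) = -0.34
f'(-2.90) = -0.05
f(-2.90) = -0.34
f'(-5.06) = 0.98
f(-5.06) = 0.50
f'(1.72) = 159.80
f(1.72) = -6.04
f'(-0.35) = -0.04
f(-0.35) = 0.26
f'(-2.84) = -0.06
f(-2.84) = -0.34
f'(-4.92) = 2.13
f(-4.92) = 0.70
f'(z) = 2*(-6*sin(z)*cos(z)^2 + 9*sin(z))/(-2*cos(z)^3 + 9*cos(z) + 1)^2 = 6*(2 - cos(2*z))*sin(z)/(-2*cos(z)^3 + 9*cos(z) + 1)^2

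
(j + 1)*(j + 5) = j^2 + 6*j + 5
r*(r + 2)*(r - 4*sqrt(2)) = r^3 - 4*sqrt(2)*r^2 + 2*r^2 - 8*sqrt(2)*r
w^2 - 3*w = w*(w - 3)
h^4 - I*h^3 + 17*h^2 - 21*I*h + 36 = (h - 3*I)^2*(h + I)*(h + 4*I)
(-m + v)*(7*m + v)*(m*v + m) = -7*m^3*v - 7*m^3 + 6*m^2*v^2 + 6*m^2*v + m*v^3 + m*v^2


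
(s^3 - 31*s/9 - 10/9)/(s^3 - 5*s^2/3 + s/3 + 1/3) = (3*s^2 - s - 10)/(3*(s^2 - 2*s + 1))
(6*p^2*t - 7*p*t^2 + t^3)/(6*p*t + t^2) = (6*p^2 - 7*p*t + t^2)/(6*p + t)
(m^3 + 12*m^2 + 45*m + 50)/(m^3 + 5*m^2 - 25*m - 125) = (m + 2)/(m - 5)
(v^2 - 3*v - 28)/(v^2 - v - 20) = (v - 7)/(v - 5)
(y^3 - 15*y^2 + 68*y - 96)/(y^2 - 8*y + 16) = (y^2 - 11*y + 24)/(y - 4)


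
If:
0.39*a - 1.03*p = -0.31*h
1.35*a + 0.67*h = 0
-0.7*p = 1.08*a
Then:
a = 0.00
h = 0.00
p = 0.00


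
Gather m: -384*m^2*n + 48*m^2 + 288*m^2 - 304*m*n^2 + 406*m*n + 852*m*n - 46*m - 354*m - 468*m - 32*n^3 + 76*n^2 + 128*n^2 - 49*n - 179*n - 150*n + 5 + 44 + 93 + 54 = m^2*(336 - 384*n) + m*(-304*n^2 + 1258*n - 868) - 32*n^3 + 204*n^2 - 378*n + 196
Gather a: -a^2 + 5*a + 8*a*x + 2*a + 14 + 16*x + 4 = -a^2 + a*(8*x + 7) + 16*x + 18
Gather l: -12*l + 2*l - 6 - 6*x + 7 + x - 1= -10*l - 5*x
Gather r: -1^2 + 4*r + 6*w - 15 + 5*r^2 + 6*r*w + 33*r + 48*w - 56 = 5*r^2 + r*(6*w + 37) + 54*w - 72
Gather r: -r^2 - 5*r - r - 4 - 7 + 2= -r^2 - 6*r - 9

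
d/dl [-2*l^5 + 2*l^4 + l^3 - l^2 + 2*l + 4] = -10*l^4 + 8*l^3 + 3*l^2 - 2*l + 2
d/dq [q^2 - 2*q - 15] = 2*q - 2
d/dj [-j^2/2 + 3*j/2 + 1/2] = 3/2 - j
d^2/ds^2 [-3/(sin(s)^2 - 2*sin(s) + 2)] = 6*(2*sin(s)^4 - 3*sin(s)^3 - 5*sin(s)^2 + 8*sin(s) - 2)/(sin(s)^2 - 2*sin(s) + 2)^3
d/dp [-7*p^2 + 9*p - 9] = 9 - 14*p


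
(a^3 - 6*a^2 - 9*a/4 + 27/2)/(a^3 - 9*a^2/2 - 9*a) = (a - 3/2)/a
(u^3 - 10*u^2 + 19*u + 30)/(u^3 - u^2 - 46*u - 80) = (-u^3 + 10*u^2 - 19*u - 30)/(-u^3 + u^2 + 46*u + 80)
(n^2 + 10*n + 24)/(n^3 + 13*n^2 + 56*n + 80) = (n + 6)/(n^2 + 9*n + 20)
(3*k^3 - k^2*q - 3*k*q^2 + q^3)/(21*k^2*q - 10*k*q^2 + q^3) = (-k^2 + q^2)/(q*(-7*k + q))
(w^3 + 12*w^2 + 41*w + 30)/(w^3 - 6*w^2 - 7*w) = (w^2 + 11*w + 30)/(w*(w - 7))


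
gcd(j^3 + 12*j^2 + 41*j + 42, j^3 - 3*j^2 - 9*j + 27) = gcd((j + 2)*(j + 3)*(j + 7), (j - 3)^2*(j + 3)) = j + 3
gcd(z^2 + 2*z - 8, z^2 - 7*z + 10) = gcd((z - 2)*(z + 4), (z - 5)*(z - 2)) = z - 2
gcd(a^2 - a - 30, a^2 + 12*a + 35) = a + 5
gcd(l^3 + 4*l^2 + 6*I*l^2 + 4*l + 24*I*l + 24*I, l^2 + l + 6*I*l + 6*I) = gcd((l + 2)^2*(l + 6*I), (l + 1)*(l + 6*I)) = l + 6*I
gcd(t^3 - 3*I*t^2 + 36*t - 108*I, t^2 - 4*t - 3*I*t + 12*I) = t - 3*I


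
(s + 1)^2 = s^2 + 2*s + 1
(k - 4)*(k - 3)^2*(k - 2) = k^4 - 12*k^3 + 53*k^2 - 102*k + 72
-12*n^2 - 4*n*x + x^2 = (-6*n + x)*(2*n + x)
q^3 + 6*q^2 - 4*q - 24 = (q - 2)*(q + 2)*(q + 6)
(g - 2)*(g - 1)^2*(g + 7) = g^4 + 3*g^3 - 23*g^2 + 33*g - 14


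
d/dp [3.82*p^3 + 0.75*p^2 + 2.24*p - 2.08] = 11.46*p^2 + 1.5*p + 2.24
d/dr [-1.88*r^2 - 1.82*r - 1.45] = -3.76*r - 1.82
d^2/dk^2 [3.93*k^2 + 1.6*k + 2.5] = 7.86000000000000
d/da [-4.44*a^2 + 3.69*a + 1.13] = 3.69 - 8.88*a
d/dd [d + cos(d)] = 1 - sin(d)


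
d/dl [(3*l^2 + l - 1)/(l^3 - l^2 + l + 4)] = ((6*l + 1)*(l^3 - l^2 + l + 4) - (3*l^2 - 2*l + 1)*(3*l^2 + l - 1))/(l^3 - l^2 + l + 4)^2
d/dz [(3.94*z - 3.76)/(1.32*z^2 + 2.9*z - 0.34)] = (-5.2008*z^2 + 9.9264*z + 9.5644)/(1.7424*z^4 + 7.656*z^3 + 7.5124*z^2 - 1.972*z + 0.1156)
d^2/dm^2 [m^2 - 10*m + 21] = 2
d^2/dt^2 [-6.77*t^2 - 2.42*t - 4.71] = -13.5400000000000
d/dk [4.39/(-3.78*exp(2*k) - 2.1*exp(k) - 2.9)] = (33.1884*exp(k) + 9.219)*exp(k)/(3.78*exp(2*k) + 2.1*exp(k) + 2.9)^2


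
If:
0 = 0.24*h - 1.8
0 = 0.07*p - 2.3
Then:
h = 7.50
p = 32.86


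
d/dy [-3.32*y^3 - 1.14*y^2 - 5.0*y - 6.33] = -9.96*y^2 - 2.28*y - 5.0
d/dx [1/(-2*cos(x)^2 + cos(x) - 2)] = (1 - 4*cos(x))*sin(x)/(-cos(x) + cos(2*x) + 3)^2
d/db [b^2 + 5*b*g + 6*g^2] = 2*b + 5*g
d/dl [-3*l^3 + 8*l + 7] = 8 - 9*l^2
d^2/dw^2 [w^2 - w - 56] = 2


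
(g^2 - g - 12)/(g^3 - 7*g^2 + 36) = (g^2 - g - 12)/(g^3 - 7*g^2 + 36)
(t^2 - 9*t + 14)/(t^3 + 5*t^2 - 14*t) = (t - 7)/(t*(t + 7))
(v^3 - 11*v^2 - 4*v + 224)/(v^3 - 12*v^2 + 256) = (v - 7)/(v - 8)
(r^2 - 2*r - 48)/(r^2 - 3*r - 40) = (r + 6)/(r + 5)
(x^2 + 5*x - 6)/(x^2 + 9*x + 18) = (x - 1)/(x + 3)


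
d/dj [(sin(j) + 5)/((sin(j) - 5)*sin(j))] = (-cos(j) - 10/tan(j) + 25*cos(j)/sin(j)^2)/(sin(j) - 5)^2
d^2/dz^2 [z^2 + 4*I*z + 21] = 2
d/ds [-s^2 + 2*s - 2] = 2 - 2*s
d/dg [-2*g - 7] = -2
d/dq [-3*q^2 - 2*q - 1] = -6*q - 2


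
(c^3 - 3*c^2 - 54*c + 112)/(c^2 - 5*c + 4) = (c^3 - 3*c^2 - 54*c + 112)/(c^2 - 5*c + 4)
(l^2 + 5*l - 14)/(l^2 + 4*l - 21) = (l - 2)/(l - 3)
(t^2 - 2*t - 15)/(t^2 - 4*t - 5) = (t + 3)/(t + 1)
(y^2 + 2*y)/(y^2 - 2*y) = (y + 2)/(y - 2)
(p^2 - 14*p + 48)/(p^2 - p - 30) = (p - 8)/(p + 5)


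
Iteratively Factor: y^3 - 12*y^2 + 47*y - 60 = (y - 5)*(y^2 - 7*y + 12) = (y - 5)*(y - 4)*(y - 3)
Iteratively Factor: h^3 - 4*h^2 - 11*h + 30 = (h - 2)*(h^2 - 2*h - 15) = (h - 2)*(h + 3)*(h - 5)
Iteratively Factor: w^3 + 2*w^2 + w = (w + 1)*(w^2 + w) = (w + 1)^2*(w)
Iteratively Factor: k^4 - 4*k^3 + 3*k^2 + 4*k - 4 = (k - 1)*(k^3 - 3*k^2 + 4) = (k - 2)*(k - 1)*(k^2 - k - 2) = (k - 2)^2*(k - 1)*(k + 1)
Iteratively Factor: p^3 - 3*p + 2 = (p + 2)*(p^2 - 2*p + 1) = (p - 1)*(p + 2)*(p - 1)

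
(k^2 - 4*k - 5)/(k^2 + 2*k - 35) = (k + 1)/(k + 7)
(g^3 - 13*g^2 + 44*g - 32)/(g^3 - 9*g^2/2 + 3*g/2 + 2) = 2*(g - 8)/(2*g + 1)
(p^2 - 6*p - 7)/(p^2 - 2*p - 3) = (p - 7)/(p - 3)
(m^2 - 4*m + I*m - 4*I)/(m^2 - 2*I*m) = (m^2 + m*(-4 + I) - 4*I)/(m*(m - 2*I))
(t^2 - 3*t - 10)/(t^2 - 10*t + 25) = (t + 2)/(t - 5)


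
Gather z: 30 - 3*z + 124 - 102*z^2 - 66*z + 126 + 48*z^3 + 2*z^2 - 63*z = 48*z^3 - 100*z^2 - 132*z + 280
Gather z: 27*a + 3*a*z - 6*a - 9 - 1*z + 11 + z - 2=3*a*z + 21*a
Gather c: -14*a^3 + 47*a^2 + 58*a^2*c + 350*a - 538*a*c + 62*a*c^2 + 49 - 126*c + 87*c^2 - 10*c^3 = -14*a^3 + 47*a^2 + 350*a - 10*c^3 + c^2*(62*a + 87) + c*(58*a^2 - 538*a - 126) + 49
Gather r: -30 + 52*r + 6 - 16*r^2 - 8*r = -16*r^2 + 44*r - 24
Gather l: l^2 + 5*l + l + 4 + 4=l^2 + 6*l + 8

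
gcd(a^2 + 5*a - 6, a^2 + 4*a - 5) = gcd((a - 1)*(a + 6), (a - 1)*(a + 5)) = a - 1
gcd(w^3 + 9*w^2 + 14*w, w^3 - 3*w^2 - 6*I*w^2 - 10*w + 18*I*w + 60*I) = w + 2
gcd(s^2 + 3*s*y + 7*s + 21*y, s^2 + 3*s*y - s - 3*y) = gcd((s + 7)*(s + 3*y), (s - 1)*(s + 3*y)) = s + 3*y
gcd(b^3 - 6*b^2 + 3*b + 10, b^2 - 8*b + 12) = b - 2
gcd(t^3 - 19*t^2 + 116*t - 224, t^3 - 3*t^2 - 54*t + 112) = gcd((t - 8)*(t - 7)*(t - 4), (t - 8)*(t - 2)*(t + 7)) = t - 8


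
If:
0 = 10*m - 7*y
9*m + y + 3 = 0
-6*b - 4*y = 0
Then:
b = 20/73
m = -21/73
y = -30/73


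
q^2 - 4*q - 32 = (q - 8)*(q + 4)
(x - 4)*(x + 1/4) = x^2 - 15*x/4 - 1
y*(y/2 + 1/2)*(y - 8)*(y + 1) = y^4/2 - 3*y^3 - 15*y^2/2 - 4*y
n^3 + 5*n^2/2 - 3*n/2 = n*(n - 1/2)*(n + 3)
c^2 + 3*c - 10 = (c - 2)*(c + 5)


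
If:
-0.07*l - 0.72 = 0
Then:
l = -10.29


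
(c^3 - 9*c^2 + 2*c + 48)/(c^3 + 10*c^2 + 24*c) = (c^3 - 9*c^2 + 2*c + 48)/(c*(c^2 + 10*c + 24))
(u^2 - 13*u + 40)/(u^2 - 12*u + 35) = (u - 8)/(u - 7)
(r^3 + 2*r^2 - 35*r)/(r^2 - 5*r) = r + 7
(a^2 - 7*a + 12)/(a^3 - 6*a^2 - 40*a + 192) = (a - 3)/(a^2 - 2*a - 48)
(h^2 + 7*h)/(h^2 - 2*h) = (h + 7)/(h - 2)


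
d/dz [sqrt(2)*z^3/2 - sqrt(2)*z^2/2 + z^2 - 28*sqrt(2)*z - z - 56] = 3*sqrt(2)*z^2/2 - sqrt(2)*z + 2*z - 28*sqrt(2) - 1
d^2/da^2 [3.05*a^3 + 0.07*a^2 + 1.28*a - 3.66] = 18.3*a + 0.14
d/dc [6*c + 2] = 6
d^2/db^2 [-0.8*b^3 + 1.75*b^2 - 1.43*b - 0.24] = 3.5 - 4.8*b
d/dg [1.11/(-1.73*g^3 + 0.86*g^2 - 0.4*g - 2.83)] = (5.7609*g^2 - 1.9092*g + 0.444)/(1.73*g^3 - 0.86*g^2 + 0.4*g + 2.83)^2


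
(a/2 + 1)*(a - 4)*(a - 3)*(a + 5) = a^4/2 - 27*a^2/2 + 7*a + 60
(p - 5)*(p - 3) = p^2 - 8*p + 15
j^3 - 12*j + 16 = (j - 2)^2*(j + 4)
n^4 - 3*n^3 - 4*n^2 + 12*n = n*(n - 3)*(n - 2)*(n + 2)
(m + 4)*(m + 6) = m^2 + 10*m + 24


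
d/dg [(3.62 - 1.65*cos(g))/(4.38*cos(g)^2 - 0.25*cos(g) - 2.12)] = (-7.227*cos(g)^2 + 31.7112*cos(g) - 4.403)*sin(g)/(19.1844*cos(g)^4 - 2.19*cos(g)^3 - 18.5087*cos(g)^2 + 1.06*cos(g) + 4.4944)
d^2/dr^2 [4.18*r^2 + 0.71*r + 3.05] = 8.36000000000000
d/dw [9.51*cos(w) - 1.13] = -9.51*sin(w)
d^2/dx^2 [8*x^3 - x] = 48*x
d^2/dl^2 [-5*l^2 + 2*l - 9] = -10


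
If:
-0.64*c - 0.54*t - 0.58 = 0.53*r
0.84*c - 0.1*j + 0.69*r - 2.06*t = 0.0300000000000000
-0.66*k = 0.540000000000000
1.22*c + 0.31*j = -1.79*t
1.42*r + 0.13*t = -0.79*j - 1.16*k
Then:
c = -0.07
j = 2.41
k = -0.82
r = -0.64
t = -0.37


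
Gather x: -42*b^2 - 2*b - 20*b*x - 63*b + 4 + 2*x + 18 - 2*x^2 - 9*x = -42*b^2 - 65*b - 2*x^2 + x*(-20*b - 7) + 22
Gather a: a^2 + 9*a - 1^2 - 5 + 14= a^2 + 9*a + 8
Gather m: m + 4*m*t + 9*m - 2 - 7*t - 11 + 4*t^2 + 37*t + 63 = m*(4*t + 10) + 4*t^2 + 30*t + 50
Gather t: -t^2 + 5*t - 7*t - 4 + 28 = -t^2 - 2*t + 24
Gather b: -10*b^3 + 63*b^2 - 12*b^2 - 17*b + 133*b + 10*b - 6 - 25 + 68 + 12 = -10*b^3 + 51*b^2 + 126*b + 49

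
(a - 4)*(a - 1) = a^2 - 5*a + 4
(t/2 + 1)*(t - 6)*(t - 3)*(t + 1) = t^4/2 - 3*t^3 - 7*t^2/2 + 18*t + 18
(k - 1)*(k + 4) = k^2 + 3*k - 4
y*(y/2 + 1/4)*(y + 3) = y^3/2 + 7*y^2/4 + 3*y/4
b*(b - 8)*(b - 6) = b^3 - 14*b^2 + 48*b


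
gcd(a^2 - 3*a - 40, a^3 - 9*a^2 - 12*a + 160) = a - 8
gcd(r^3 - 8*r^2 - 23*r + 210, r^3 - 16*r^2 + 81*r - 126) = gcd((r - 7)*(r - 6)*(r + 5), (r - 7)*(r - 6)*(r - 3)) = r^2 - 13*r + 42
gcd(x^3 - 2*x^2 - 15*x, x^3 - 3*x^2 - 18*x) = x^2 + 3*x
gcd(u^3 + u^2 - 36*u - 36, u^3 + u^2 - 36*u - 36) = u^3 + u^2 - 36*u - 36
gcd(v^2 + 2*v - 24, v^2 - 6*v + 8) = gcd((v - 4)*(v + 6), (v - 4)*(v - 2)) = v - 4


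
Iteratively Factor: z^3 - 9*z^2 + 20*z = (z - 4)*(z^2 - 5*z) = z*(z - 4)*(z - 5)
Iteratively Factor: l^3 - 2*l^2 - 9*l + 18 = (l + 3)*(l^2 - 5*l + 6) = (l - 2)*(l + 3)*(l - 3)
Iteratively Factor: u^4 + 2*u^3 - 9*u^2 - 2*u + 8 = (u + 1)*(u^3 + u^2 - 10*u + 8) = (u + 1)*(u + 4)*(u^2 - 3*u + 2) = (u - 1)*(u + 1)*(u + 4)*(u - 2)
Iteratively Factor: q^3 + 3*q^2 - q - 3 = (q + 3)*(q^2 - 1) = (q - 1)*(q + 3)*(q + 1)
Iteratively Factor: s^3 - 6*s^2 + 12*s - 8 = (s - 2)*(s^2 - 4*s + 4) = (s - 2)^2*(s - 2)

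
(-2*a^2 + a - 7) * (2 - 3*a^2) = 6*a^4 - 3*a^3 + 17*a^2 + 2*a - 14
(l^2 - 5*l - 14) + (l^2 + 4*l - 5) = 2*l^2 - l - 19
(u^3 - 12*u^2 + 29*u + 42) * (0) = 0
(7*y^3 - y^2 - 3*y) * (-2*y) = -14*y^4 + 2*y^3 + 6*y^2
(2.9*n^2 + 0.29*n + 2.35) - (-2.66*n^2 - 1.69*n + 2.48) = 5.56*n^2 + 1.98*n - 0.13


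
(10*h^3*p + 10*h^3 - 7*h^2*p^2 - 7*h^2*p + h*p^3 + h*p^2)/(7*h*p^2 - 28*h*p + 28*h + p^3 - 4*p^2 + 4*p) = h*(10*h^2*p + 10*h^2 - 7*h*p^2 - 7*h*p + p^3 + p^2)/(7*h*p^2 - 28*h*p + 28*h + p^3 - 4*p^2 + 4*p)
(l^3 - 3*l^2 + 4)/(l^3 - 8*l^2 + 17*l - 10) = (l^2 - l - 2)/(l^2 - 6*l + 5)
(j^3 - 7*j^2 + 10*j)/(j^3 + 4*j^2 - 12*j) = (j - 5)/(j + 6)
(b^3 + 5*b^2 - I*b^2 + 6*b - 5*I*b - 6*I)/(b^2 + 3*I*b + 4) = (b^2 + 5*b + 6)/(b + 4*I)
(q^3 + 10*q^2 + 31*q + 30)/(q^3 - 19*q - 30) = (q + 5)/(q - 5)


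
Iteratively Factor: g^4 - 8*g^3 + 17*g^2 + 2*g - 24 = (g - 2)*(g^3 - 6*g^2 + 5*g + 12) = (g - 2)*(g + 1)*(g^2 - 7*g + 12) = (g - 3)*(g - 2)*(g + 1)*(g - 4)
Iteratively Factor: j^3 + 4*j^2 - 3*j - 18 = (j - 2)*(j^2 + 6*j + 9) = (j - 2)*(j + 3)*(j + 3)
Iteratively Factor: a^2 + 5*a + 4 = (a + 1)*(a + 4)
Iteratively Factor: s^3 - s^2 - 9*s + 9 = (s - 1)*(s^2 - 9) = (s - 1)*(s + 3)*(s - 3)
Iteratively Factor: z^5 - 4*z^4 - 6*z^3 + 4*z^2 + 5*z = (z)*(z^4 - 4*z^3 - 6*z^2 + 4*z + 5) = z*(z + 1)*(z^3 - 5*z^2 - z + 5) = z*(z + 1)^2*(z^2 - 6*z + 5) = z*(z - 1)*(z + 1)^2*(z - 5)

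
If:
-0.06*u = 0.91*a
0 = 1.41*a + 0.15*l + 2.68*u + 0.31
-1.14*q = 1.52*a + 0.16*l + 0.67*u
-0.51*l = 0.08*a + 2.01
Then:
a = -0.01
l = -3.94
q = 0.50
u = 0.11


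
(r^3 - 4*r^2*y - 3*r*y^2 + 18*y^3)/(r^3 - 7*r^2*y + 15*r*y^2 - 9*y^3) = (-r - 2*y)/(-r + y)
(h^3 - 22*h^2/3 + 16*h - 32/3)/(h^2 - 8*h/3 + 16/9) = 3*(h^2 - 6*h + 8)/(3*h - 4)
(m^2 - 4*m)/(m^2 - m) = (m - 4)/(m - 1)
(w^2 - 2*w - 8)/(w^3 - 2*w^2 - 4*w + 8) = (w - 4)/(w^2 - 4*w + 4)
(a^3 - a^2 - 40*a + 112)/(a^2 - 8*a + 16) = a + 7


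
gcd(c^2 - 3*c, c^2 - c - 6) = c - 3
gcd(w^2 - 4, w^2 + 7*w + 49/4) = 1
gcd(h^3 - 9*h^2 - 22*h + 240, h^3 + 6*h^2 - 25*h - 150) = h + 5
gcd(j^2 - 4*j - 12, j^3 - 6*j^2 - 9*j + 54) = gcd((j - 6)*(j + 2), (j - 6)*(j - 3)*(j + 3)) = j - 6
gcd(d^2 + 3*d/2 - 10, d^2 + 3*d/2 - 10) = d^2 + 3*d/2 - 10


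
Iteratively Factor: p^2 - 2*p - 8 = (p + 2)*(p - 4)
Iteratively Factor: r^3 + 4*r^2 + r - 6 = (r + 2)*(r^2 + 2*r - 3) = (r + 2)*(r + 3)*(r - 1)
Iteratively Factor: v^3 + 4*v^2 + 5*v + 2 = (v + 1)*(v^2 + 3*v + 2) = (v + 1)^2*(v + 2)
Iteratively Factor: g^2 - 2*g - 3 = (g + 1)*(g - 3)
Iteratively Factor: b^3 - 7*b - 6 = (b + 2)*(b^2 - 2*b - 3) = (b + 1)*(b + 2)*(b - 3)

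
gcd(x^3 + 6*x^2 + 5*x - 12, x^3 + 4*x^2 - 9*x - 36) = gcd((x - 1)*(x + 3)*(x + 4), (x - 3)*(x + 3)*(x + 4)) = x^2 + 7*x + 12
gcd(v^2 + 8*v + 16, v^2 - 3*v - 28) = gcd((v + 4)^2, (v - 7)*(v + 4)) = v + 4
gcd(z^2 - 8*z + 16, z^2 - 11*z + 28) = z - 4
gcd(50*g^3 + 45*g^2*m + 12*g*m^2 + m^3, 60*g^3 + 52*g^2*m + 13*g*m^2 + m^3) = 10*g^2 + 7*g*m + m^2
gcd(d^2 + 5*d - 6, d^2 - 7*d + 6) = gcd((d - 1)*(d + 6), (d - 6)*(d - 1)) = d - 1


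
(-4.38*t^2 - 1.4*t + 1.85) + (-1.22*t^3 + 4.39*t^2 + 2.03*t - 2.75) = -1.22*t^3 + 0.00999999999999979*t^2 + 0.63*t - 0.9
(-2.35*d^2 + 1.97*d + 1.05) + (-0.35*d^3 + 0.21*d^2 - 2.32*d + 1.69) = -0.35*d^3 - 2.14*d^2 - 0.35*d + 2.74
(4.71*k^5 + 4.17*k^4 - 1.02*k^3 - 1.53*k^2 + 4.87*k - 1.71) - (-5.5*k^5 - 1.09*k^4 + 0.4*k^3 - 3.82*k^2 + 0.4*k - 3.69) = 10.21*k^5 + 5.26*k^4 - 1.42*k^3 + 2.29*k^2 + 4.47*k + 1.98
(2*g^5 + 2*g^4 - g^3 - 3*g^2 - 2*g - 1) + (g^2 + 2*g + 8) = 2*g^5 + 2*g^4 - g^3 - 2*g^2 + 7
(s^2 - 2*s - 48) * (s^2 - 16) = s^4 - 2*s^3 - 64*s^2 + 32*s + 768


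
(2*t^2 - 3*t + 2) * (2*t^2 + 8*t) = 4*t^4 + 10*t^3 - 20*t^2 + 16*t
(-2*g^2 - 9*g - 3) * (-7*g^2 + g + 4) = 14*g^4 + 61*g^3 + 4*g^2 - 39*g - 12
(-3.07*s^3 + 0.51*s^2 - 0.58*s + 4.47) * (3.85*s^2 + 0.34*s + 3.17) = -11.8195*s^5 + 0.9197*s^4 - 11.7915*s^3 + 18.629*s^2 - 0.3188*s + 14.1699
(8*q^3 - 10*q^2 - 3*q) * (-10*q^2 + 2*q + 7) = -80*q^5 + 116*q^4 + 66*q^3 - 76*q^2 - 21*q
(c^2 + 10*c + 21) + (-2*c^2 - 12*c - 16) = -c^2 - 2*c + 5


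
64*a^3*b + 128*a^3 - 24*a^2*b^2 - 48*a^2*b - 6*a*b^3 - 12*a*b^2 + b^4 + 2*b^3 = (-8*a + b)*(-2*a + b)*(4*a + b)*(b + 2)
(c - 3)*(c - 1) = c^2 - 4*c + 3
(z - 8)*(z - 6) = z^2 - 14*z + 48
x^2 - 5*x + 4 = (x - 4)*(x - 1)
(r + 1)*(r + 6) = r^2 + 7*r + 6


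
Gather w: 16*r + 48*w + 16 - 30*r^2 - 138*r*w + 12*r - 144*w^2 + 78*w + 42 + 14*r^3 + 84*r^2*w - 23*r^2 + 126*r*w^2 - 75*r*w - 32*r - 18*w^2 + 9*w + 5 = 14*r^3 - 53*r^2 - 4*r + w^2*(126*r - 162) + w*(84*r^2 - 213*r + 135) + 63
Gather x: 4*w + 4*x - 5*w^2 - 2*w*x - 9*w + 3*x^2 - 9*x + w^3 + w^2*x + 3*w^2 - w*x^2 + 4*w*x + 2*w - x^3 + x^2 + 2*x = w^3 - 2*w^2 - 3*w - x^3 + x^2*(4 - w) + x*(w^2 + 2*w - 3)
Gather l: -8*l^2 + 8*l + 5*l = -8*l^2 + 13*l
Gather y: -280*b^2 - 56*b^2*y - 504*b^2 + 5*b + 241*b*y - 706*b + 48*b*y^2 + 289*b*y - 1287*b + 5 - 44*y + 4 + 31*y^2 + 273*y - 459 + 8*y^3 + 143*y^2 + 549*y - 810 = -784*b^2 - 1988*b + 8*y^3 + y^2*(48*b + 174) + y*(-56*b^2 + 530*b + 778) - 1260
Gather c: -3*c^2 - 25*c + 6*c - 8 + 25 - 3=-3*c^2 - 19*c + 14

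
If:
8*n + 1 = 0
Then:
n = -1/8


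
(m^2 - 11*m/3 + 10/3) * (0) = 0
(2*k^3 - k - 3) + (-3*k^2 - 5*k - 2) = 2*k^3 - 3*k^2 - 6*k - 5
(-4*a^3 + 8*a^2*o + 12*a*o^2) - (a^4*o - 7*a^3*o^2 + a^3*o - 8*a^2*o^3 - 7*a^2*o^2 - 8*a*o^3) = -a^4*o + 7*a^3*o^2 - a^3*o - 4*a^3 + 8*a^2*o^3 + 7*a^2*o^2 + 8*a^2*o + 8*a*o^3 + 12*a*o^2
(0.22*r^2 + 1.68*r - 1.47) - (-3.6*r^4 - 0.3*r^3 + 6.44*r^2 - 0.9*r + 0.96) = 3.6*r^4 + 0.3*r^3 - 6.22*r^2 + 2.58*r - 2.43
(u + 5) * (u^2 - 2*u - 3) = u^3 + 3*u^2 - 13*u - 15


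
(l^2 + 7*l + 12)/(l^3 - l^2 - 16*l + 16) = (l + 3)/(l^2 - 5*l + 4)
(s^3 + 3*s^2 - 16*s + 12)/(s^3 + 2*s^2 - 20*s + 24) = (s - 1)/(s - 2)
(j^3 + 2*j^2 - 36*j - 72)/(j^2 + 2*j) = j - 36/j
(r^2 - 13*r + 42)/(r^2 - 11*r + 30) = (r - 7)/(r - 5)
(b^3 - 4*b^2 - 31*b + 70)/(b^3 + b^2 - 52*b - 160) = (b^2 - 9*b + 14)/(b^2 - 4*b - 32)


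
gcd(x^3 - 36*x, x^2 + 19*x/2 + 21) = x + 6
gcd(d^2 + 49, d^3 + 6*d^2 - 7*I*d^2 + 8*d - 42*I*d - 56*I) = d - 7*I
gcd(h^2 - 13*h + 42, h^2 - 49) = h - 7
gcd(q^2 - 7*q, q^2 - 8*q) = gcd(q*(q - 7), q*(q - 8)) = q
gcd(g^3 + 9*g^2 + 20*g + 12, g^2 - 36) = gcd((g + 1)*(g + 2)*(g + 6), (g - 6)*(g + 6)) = g + 6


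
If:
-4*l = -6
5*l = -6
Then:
No Solution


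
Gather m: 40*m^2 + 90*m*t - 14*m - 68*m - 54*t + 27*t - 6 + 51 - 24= 40*m^2 + m*(90*t - 82) - 27*t + 21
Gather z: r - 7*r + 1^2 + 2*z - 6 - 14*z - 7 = -6*r - 12*z - 12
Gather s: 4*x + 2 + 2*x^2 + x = 2*x^2 + 5*x + 2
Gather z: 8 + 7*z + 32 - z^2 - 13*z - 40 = -z^2 - 6*z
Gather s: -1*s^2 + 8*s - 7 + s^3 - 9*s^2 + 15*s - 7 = s^3 - 10*s^2 + 23*s - 14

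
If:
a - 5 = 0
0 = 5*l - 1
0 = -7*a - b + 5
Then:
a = 5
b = -30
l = 1/5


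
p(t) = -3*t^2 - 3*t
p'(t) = -6*t - 3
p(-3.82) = -32.32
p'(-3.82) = 19.92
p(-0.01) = 0.03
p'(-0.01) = -2.94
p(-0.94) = 0.17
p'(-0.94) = 2.64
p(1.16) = -7.52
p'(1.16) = -9.96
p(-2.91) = -16.67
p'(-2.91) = 14.46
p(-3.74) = -30.74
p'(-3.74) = 19.44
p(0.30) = -1.17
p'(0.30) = -4.80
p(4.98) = -89.34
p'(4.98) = -32.88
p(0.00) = 0.00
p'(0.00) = -3.00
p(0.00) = 0.00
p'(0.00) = -3.00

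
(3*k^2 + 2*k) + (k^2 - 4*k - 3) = 4*k^2 - 2*k - 3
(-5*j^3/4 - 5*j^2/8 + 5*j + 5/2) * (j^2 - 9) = -5*j^5/4 - 5*j^4/8 + 65*j^3/4 + 65*j^2/8 - 45*j - 45/2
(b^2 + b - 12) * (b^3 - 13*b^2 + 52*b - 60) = b^5 - 12*b^4 + 27*b^3 + 148*b^2 - 684*b + 720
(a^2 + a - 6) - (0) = a^2 + a - 6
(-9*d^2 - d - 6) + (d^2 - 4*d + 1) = -8*d^2 - 5*d - 5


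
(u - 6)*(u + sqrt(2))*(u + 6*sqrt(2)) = u^3 - 6*u^2 + 7*sqrt(2)*u^2 - 42*sqrt(2)*u + 12*u - 72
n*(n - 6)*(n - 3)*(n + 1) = n^4 - 8*n^3 + 9*n^2 + 18*n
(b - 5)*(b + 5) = b^2 - 25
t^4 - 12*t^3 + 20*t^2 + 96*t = t*(t - 8)*(t - 6)*(t + 2)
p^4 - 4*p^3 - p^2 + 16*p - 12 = (p - 3)*(p - 2)*(p - 1)*(p + 2)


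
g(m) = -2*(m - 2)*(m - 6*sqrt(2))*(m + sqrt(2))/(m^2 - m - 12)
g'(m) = -2*(1 - 2*m)*(m - 2)*(m - 6*sqrt(2))*(m + sqrt(2))/(m^2 - m - 12)^2 - 2*(m - 2)*(m - 6*sqrt(2))/(m^2 - m - 12) - 2*(m - 2)*(m + sqrt(2))/(m^2 - m - 12) - 2*(m - 6*sqrt(2))*(m + sqrt(2))/(m^2 - m - 12)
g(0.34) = 3.88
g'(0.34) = -0.70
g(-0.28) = 3.89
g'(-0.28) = 0.76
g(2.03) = -0.13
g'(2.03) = -4.55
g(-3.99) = 48.67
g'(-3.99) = 24.33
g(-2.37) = -22.60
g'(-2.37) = 63.21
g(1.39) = 2.12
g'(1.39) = -2.69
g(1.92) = 0.34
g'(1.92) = -4.13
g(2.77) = -5.19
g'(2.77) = -10.39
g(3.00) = -8.07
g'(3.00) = -15.15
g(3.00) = -8.07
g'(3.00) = -15.15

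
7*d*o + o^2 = o*(7*d + o)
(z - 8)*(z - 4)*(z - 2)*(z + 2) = z^4 - 12*z^3 + 28*z^2 + 48*z - 128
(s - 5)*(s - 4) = s^2 - 9*s + 20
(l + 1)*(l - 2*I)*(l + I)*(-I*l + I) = -I*l^4 - l^3 - I*l^2 + l + 2*I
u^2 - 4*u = u*(u - 4)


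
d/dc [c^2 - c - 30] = 2*c - 1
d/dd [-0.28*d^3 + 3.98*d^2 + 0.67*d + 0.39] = -0.84*d^2 + 7.96*d + 0.67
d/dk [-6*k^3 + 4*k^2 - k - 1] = -18*k^2 + 8*k - 1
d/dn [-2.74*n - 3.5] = -2.74000000000000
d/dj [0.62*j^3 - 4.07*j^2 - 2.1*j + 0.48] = 1.86*j^2 - 8.14*j - 2.1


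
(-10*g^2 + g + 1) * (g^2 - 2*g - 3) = -10*g^4 + 21*g^3 + 29*g^2 - 5*g - 3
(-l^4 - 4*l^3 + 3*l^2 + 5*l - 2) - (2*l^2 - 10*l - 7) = -l^4 - 4*l^3 + l^2 + 15*l + 5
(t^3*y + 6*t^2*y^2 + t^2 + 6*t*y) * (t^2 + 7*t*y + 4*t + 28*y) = t^5*y + 13*t^4*y^2 + 4*t^4*y + t^4 + 42*t^3*y^3 + 52*t^3*y^2 + 13*t^3*y + 4*t^3 + 168*t^2*y^3 + 42*t^2*y^2 + 52*t^2*y + 168*t*y^2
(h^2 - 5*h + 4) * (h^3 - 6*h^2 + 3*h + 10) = h^5 - 11*h^4 + 37*h^3 - 29*h^2 - 38*h + 40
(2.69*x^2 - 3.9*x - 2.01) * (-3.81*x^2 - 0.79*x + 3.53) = -10.2489*x^4 + 12.7339*x^3 + 20.2348*x^2 - 12.1791*x - 7.0953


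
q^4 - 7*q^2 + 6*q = q*(q - 2)*(q - 1)*(q + 3)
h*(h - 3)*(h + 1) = h^3 - 2*h^2 - 3*h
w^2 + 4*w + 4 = (w + 2)^2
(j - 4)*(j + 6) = j^2 + 2*j - 24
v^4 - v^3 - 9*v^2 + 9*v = v*(v - 3)*(v - 1)*(v + 3)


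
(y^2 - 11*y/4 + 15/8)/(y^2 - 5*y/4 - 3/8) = (4*y - 5)/(4*y + 1)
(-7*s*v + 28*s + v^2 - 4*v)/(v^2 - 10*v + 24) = (-7*s + v)/(v - 6)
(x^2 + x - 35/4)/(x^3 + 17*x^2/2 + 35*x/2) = (x - 5/2)/(x*(x + 5))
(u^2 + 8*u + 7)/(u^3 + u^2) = (u + 7)/u^2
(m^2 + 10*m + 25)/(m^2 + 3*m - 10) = (m + 5)/(m - 2)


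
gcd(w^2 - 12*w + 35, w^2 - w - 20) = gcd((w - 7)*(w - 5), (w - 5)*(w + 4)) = w - 5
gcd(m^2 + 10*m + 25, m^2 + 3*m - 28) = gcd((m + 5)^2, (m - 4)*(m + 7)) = 1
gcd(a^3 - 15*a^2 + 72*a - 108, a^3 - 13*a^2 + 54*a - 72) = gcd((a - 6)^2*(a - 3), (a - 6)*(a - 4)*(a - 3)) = a^2 - 9*a + 18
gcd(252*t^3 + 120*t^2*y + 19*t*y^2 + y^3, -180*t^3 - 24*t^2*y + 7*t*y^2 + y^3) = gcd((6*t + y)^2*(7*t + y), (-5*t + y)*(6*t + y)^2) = 36*t^2 + 12*t*y + y^2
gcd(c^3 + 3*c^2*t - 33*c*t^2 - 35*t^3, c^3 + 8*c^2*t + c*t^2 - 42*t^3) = c + 7*t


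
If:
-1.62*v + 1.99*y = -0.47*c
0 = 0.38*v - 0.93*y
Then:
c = 4.20156774916013*y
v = 2.44736842105263*y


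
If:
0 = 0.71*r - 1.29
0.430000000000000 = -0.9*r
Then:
No Solution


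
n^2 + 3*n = n*(n + 3)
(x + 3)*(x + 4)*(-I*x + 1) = -I*x^3 + x^2 - 7*I*x^2 + 7*x - 12*I*x + 12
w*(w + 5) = w^2 + 5*w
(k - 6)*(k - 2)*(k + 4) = k^3 - 4*k^2 - 20*k + 48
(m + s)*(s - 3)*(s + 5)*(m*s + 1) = m^2*s^3 + 2*m^2*s^2 - 15*m^2*s + m*s^4 + 2*m*s^3 - 14*m*s^2 + 2*m*s - 15*m + s^3 + 2*s^2 - 15*s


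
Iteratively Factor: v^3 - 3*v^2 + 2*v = (v)*(v^2 - 3*v + 2) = v*(v - 2)*(v - 1)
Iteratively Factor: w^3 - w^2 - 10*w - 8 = (w + 1)*(w^2 - 2*w - 8) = (w + 1)*(w + 2)*(w - 4)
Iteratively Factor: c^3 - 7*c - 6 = (c - 3)*(c^2 + 3*c + 2) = (c - 3)*(c + 1)*(c + 2)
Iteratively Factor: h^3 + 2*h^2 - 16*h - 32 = (h + 4)*(h^2 - 2*h - 8) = (h + 2)*(h + 4)*(h - 4)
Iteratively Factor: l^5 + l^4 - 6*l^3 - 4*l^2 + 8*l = (l + 2)*(l^4 - l^3 - 4*l^2 + 4*l) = l*(l + 2)*(l^3 - l^2 - 4*l + 4) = l*(l + 2)^2*(l^2 - 3*l + 2) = l*(l - 1)*(l + 2)^2*(l - 2)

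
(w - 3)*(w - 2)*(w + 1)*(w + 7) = w^4 + 3*w^3 - 27*w^2 + 13*w + 42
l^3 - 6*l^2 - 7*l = l*(l - 7)*(l + 1)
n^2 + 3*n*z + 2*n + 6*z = (n + 2)*(n + 3*z)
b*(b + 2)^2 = b^3 + 4*b^2 + 4*b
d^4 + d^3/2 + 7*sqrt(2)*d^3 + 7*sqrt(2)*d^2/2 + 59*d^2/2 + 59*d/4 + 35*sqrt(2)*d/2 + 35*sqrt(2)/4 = (d + 1/2)*(d + sqrt(2))*(d + 5*sqrt(2)/2)*(d + 7*sqrt(2)/2)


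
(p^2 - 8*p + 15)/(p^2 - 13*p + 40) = (p - 3)/(p - 8)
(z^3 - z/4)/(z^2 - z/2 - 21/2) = (4*z^3 - z)/(4*z^2 - 2*z - 42)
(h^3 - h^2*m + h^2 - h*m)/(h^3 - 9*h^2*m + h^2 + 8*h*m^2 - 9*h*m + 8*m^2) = h/(h - 8*m)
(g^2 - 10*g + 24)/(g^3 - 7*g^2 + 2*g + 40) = (g - 6)/(g^2 - 3*g - 10)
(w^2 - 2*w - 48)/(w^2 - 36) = (w - 8)/(w - 6)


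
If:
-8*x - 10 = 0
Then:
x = -5/4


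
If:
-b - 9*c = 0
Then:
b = -9*c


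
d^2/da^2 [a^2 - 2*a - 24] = 2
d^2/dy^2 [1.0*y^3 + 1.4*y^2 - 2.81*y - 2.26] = 6.0*y + 2.8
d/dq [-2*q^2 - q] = -4*q - 1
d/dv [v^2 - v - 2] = 2*v - 1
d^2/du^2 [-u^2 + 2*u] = -2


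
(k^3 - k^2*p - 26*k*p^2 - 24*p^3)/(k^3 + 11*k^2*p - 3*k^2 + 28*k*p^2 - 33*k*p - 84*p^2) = (k^2 - 5*k*p - 6*p^2)/(k^2 + 7*k*p - 3*k - 21*p)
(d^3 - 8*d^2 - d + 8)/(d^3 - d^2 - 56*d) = (d^2 - 1)/(d*(d + 7))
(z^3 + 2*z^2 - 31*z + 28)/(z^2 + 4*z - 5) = (z^2 + 3*z - 28)/(z + 5)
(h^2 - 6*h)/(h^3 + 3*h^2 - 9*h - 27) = h*(h - 6)/(h^3 + 3*h^2 - 9*h - 27)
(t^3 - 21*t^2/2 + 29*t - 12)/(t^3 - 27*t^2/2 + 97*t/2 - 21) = (t - 4)/(t - 7)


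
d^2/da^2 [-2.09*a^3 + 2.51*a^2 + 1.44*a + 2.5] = 5.02 - 12.54*a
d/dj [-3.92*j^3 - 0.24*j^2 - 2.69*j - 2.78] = -11.76*j^2 - 0.48*j - 2.69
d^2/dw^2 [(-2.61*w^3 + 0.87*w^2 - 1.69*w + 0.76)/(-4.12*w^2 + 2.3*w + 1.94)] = (-5.6843418860808e-14*w^5 + 110.221448*w^3 - 49.25076*w^2 + 183.195528*w - 41.82008)/(69.934528*w^6 - 117.12336*w^5 - 33.406608*w^4 + 98.13364*w^3 + 15.730296*w^2 - 25.96884*w - 7.301384)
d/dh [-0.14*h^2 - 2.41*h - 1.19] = -0.28*h - 2.41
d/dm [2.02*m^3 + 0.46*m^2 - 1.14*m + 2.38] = 6.06*m^2 + 0.92*m - 1.14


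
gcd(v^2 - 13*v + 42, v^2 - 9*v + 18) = v - 6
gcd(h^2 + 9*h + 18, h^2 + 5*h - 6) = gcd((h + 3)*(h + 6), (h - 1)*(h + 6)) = h + 6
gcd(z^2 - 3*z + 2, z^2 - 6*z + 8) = z - 2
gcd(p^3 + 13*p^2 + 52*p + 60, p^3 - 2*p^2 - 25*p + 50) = p + 5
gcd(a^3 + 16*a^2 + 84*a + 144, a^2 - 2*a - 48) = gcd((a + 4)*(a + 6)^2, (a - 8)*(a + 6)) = a + 6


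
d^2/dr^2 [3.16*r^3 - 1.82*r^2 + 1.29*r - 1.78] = 18.96*r - 3.64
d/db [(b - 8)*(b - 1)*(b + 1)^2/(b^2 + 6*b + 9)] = (2*b^4 + 5*b^3 - 63*b^2 - 61*b + 5)/(b^3 + 9*b^2 + 27*b + 27)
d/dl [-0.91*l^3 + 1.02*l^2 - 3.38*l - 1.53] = -2.73*l^2 + 2.04*l - 3.38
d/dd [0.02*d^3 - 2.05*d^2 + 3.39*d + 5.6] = 0.06*d^2 - 4.1*d + 3.39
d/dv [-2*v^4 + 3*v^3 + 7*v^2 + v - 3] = -8*v^3 + 9*v^2 + 14*v + 1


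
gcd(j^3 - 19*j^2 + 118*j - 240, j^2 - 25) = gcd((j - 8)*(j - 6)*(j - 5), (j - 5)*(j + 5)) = j - 5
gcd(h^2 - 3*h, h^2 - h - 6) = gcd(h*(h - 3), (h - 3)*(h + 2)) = h - 3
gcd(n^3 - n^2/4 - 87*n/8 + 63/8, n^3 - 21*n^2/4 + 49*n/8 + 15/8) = n - 3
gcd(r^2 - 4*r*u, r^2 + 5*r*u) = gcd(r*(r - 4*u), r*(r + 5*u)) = r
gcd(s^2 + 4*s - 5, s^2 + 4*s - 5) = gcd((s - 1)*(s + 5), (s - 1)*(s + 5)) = s^2 + 4*s - 5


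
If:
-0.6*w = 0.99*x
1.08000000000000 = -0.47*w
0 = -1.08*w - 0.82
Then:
No Solution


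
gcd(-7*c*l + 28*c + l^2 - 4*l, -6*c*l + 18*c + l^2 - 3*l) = 1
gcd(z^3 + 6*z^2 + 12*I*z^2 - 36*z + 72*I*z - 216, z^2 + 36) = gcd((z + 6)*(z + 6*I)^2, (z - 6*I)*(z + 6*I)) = z + 6*I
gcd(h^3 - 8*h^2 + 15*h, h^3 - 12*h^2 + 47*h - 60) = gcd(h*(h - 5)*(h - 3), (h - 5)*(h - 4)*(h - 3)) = h^2 - 8*h + 15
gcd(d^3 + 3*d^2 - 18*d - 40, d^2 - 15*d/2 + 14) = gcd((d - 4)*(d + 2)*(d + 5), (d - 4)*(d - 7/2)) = d - 4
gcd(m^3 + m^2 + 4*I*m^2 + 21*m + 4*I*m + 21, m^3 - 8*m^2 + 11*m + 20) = m + 1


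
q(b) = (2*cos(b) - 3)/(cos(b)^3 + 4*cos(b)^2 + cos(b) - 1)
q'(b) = (2*cos(b) - 3)*(3*sin(b)*cos(b)^2 + 8*sin(b)*cos(b) + sin(b))/(cos(b)^3 + 4*cos(b)^2 + cos(b) - 1)^2 - 2*sin(b)/(cos(b)^3 + 4*cos(b)^2 + cos(b) - 1)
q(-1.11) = -6.52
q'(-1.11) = 98.59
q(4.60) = 3.03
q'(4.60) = -1.47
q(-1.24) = 10.73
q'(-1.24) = 172.86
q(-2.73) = -7.18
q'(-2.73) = -15.06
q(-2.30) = 23.25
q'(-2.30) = -286.95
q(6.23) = -0.20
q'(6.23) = 0.05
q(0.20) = -0.22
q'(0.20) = -0.19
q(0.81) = -0.84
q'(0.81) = -3.29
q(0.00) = -0.20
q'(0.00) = 0.00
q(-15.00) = -40.94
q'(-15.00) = -795.36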